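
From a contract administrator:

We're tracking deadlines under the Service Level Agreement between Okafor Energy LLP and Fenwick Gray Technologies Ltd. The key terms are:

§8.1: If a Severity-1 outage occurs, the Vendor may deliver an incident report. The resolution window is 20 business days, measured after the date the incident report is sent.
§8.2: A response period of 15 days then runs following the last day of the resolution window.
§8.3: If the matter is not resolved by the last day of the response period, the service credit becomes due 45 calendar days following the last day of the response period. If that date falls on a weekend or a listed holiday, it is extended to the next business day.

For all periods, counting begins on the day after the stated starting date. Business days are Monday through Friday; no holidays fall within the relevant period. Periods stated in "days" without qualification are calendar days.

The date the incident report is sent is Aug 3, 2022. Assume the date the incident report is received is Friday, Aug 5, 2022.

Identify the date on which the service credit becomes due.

The last day of the resolution window: 20 business days after Wednesday, Aug 3, 2022, skipping weekends — Aug 4, Aug 5, Aug 8, Aug 9, …, Aug 29, Aug 30, Aug 31 — lands on Wednesday, Aug 31, 2022.
The last day of the response period: Aug 31, 2022 + 15 days = Sep 15, 2022.
The date on which the service credit becomes due: Sep 15, 2022 + 45 days = Oct 30, 2022. That falls on a Sunday, so it rolls to the next business day, Monday, Oct 31, 2022.

Oct 31, 2022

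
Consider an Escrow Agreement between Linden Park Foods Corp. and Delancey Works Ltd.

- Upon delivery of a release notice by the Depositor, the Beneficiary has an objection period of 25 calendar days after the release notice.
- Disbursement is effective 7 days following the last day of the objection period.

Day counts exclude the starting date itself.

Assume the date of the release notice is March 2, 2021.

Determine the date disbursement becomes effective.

April 3, 2021

The last day of the objection period: 25 calendar days after March 2, 2021 is March 27, 2021.
The date disbursement becomes effective: 7 calendar days after March 27, 2021 is April 3, 2021.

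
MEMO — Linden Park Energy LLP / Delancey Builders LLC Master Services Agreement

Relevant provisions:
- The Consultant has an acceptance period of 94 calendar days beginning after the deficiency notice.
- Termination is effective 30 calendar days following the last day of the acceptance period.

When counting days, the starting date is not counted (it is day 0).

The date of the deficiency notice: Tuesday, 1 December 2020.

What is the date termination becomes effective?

4 April 2021

Adding 94 calendar days to 1 December 2020 gives 5 March 2021, which is the last day of the acceptance period.
The date termination becomes effective: 30 calendar days after 5 March 2021 is 4 April 2021.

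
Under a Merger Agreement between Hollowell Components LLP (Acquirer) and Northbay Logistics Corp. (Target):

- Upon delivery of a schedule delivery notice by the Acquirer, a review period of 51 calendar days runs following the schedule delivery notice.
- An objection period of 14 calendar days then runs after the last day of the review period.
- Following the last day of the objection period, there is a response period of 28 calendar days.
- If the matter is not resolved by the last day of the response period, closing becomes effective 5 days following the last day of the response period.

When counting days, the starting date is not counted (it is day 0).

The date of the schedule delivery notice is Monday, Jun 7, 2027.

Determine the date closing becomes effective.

Adding 51 calendar days to Jun 7, 2027 gives Jul 28, 2027, which is the last day of the review period.
Adding 14 calendar days to Jul 28, 2027 gives Aug 11, 2027, which is the last day of the objection period.
The last day of the response period: Aug 11, 2027 + 28 days = Sep 8, 2027.
Adding 5 calendar days to Sep 8, 2027 gives Sep 13, 2027, which is the date closing becomes effective.

Sep 13, 2027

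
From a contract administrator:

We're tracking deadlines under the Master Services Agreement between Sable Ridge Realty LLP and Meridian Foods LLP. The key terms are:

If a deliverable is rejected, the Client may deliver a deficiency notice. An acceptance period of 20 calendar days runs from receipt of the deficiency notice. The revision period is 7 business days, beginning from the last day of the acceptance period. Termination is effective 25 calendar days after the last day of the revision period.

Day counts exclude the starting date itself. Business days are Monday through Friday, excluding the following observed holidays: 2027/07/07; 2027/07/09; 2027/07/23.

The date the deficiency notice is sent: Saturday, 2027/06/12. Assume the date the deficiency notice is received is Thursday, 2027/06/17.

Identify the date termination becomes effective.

Adding 20 calendar days to 2027/06/17 gives 2027/07/07, which is the last day of the acceptance period.
The last day of the revision period: counting 7 business days from Wednesday, 2027/07/07 (Jul 8, Jul 12, Jul 13, Jul 14, Jul 15, Jul 16, Jul 19, skipping weekends and the listed holiday on Jul 9) reaches Monday, 2027/07/19.
The date termination becomes effective: 2027/07/19 + 25 days = 2027/08/13.

2027/08/13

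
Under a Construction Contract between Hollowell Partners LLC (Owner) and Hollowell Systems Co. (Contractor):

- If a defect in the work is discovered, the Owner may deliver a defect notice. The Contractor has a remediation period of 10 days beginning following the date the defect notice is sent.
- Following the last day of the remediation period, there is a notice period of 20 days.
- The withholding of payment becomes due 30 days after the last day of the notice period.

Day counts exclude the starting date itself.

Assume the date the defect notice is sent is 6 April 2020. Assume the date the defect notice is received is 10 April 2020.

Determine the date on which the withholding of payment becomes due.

5 June 2020

Adding 10 calendar days to 6 April 2020 gives 16 April 2020, which is the last day of the remediation period.
Adding 20 calendar days to 16 April 2020 gives 6 May 2020, which is the last day of the notice period.
The date on which the withholding of payment becomes due: 30 calendar days after 6 May 2020 is 5 June 2020.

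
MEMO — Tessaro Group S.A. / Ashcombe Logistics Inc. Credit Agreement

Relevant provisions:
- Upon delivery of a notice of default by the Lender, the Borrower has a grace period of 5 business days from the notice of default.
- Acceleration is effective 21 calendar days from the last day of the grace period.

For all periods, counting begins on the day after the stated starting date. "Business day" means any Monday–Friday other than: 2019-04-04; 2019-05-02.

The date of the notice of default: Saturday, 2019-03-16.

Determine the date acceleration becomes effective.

2019-04-12

The last day of the grace period: counting 5 business days from Saturday, 2019-03-16 (Mar 18, Mar 19, Mar 20, Mar 21, Mar 22, skipping weekends) reaches Friday, 2019-03-22.
The date acceleration becomes effective: 2019-03-22 + 21 days = 2019-04-12.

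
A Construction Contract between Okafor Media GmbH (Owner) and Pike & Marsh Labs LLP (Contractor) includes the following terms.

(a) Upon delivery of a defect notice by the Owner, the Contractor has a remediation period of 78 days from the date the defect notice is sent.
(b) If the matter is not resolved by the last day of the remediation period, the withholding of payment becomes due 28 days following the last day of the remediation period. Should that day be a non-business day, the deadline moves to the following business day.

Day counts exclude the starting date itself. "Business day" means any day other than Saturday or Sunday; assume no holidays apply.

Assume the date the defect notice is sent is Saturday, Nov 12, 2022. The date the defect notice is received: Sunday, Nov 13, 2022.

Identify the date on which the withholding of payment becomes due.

Feb 27, 2023

Adding 78 calendar days to Nov 12, 2022 gives Jan 29, 2023, which is the last day of the remediation period.
The date on which the withholding of payment becomes due: 28 calendar days after Jan 29, 2023 is Feb 26, 2023. That falls on a Sunday, so it rolls to the next business day, Monday, Feb 27, 2023.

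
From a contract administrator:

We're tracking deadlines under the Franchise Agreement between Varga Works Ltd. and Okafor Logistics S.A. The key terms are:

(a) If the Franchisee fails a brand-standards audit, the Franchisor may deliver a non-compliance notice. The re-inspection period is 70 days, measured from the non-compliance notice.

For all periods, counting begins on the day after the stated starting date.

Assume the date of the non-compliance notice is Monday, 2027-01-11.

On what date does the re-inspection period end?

The last day of the re-inspection period: 70 calendar days after 2027-01-11 is 2027-03-22.

2027-03-22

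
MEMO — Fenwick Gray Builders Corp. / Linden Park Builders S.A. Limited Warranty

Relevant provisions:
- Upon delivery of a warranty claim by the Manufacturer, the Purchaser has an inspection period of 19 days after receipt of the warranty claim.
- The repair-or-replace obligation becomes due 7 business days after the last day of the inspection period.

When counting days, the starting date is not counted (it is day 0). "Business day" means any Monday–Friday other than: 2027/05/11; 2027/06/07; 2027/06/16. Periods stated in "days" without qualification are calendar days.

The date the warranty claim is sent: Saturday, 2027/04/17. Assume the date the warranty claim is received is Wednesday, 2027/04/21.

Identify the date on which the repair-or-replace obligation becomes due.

The last day of the inspection period: 2027/04/21 + 19 days = 2027/05/10.
The date on which the repair-or-replace obligation becomes due: counting 7 business days from Monday, 2027/05/10 (May 12, May 13, May 14, May 17, May 18, May 19, May 20, skipping weekends and the listed holiday on May 11) reaches Thursday, 2027/05/20.

2027/05/20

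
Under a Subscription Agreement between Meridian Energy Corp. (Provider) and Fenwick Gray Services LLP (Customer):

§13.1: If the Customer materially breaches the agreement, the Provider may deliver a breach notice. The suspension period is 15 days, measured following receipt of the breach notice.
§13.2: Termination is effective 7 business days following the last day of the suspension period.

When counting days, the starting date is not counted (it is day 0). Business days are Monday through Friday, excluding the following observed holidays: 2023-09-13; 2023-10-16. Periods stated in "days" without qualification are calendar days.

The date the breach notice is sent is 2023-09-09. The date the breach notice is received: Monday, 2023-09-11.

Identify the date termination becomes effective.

The last day of the suspension period: 15 calendar days after 2023-09-11 is 2023-09-26.
The date termination becomes effective: counting 7 business days from Tuesday, 2023-09-26 (Sep 27, Sep 28, Sep 29, Oct 2, Oct 3, Oct 4, Oct 5, skipping weekends) reaches Thursday, 2023-10-05.

2023-10-05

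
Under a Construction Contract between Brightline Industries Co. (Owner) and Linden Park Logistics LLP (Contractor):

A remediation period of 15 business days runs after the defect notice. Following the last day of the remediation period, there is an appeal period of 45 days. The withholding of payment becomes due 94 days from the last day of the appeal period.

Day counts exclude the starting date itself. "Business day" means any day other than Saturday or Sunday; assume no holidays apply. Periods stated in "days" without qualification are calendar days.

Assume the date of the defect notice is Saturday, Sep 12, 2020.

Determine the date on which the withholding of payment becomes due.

Feb 18, 2021

The last day of the remediation period: 15 business days after Saturday, Sep 12, 2020, skipping weekends — Sep 14, Sep 15, Sep 16, Sep 17, …, Sep 30, Oct 1, Oct 2 — lands on Friday, Oct 2, 2020.
The last day of the appeal period: Oct 2, 2020 + 45 days = Nov 16, 2020.
The date on which the withholding of payment becomes due: 94 calendar days after Nov 16, 2020 is Feb 18, 2021.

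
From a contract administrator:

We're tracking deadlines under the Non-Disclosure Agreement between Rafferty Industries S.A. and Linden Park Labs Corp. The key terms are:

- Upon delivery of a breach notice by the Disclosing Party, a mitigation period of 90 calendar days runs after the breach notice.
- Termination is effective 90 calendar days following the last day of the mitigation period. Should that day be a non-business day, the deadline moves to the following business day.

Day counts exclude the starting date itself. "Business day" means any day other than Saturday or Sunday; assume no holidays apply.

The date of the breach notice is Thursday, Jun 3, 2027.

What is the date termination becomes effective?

The last day of the mitigation period: Jun 3, 2027 + 90 days = Sep 1, 2027.
The date termination becomes effective: 90 calendar days after Sep 1, 2027 is Nov 30, 2027. Nov 30, 2027 is a Tuesday, so no roll-forward applies.

Nov 30, 2027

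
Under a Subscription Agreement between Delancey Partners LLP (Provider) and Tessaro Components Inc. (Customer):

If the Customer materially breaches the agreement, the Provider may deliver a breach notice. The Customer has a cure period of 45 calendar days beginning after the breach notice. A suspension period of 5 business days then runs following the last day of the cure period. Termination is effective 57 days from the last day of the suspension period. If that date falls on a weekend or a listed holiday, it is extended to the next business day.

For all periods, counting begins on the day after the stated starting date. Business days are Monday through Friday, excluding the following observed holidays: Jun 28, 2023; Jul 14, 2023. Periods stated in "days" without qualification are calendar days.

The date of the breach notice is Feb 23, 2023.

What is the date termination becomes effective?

The last day of the cure period: Feb 23, 2023 + 45 days = Apr 9, 2023.
The last day of the suspension period: counting 5 business days from Sunday, Apr 9, 2023 (Apr 10, Apr 11, Apr 12, Apr 13, Apr 14, skipping weekends) reaches Friday, Apr 14, 2023.
The date termination becomes effective: 57 calendar days after Apr 14, 2023 is Jun 10, 2023. That falls on a Saturday, so it rolls to the next business day, Monday, Jun 12, 2023.

Jun 12, 2023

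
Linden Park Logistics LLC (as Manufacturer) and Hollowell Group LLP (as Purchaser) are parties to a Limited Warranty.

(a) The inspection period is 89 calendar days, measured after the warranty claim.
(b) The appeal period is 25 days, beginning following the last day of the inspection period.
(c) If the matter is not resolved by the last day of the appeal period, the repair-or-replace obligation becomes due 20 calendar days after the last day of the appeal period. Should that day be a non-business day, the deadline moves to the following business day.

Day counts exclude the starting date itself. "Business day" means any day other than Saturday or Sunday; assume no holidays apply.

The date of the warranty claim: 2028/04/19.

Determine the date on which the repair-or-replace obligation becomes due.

The last day of the inspection period: 2028/04/19 + 89 days = 2028/07/17.
The last day of the appeal period: 25 calendar days after 2028/07/17 is 2028/08/11.
The date on which the repair-or-replace obligation becomes due: 2028/08/11 + 20 days = 2028/08/31. 2028/08/31 is a Thursday, so no roll-forward applies.

2028/08/31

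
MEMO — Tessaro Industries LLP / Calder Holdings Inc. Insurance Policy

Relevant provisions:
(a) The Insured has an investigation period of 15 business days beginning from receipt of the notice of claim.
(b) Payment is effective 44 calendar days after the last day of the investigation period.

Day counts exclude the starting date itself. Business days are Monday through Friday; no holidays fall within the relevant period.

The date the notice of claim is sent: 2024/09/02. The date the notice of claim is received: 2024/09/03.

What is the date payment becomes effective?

The last day of the investigation period: counting 15 business days from Tuesday, 2024/09/03 (Sep 4, Sep 5, Sep 6, Sep 9, …, Sep 20, Sep 23, Sep 24, skipping weekends) reaches Tuesday, 2024/09/24.
Adding 44 calendar days to 2024/09/24 gives 2024/11/07, which is the date payment becomes effective.

2024/11/07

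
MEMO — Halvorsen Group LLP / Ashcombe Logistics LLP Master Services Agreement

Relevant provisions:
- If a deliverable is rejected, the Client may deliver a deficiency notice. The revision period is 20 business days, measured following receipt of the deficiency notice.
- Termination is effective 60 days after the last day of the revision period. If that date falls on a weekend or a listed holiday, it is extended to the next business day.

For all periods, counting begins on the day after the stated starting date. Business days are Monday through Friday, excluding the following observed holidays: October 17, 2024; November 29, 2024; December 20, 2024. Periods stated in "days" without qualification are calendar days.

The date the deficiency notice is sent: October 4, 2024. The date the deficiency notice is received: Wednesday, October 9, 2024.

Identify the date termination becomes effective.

January 6, 2025

The last day of the revision period: 20 business days after Wednesday, October 9, 2024, skipping weekends and the listed holiday on Oct 17 — Oct 10, Oct 11, Oct 14, Oct 15, …, Nov 5, Nov 6, Nov 7 — lands on Thursday, November 7, 2024.
Adding 60 calendar days to November 7, 2024 gives January 6, 2025, which is the date termination becomes effective. January 6, 2025 is a Monday and is not a listed holiday, so no roll-forward applies.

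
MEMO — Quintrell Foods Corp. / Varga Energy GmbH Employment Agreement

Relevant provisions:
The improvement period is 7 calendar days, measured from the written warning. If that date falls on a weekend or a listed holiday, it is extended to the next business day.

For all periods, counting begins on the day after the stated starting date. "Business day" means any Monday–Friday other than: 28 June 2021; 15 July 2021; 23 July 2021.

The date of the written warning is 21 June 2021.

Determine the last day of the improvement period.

The last day of the improvement period: 21 June 2021 + 7 days = 28 June 2021. That falls on Monday, a listed holiday, so it rolls to the next business day, Tuesday, 29 June 2021.

29 June 2021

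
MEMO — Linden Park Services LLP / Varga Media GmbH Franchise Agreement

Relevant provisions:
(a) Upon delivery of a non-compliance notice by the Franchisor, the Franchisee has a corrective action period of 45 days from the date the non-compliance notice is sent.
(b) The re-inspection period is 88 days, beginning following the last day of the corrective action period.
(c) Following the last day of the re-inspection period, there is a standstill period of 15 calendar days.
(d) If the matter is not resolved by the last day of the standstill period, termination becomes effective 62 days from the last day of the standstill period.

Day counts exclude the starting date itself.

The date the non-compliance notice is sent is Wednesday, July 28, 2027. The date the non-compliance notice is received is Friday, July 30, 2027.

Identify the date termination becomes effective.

February 23, 2028

The last day of the corrective action period: 45 calendar days after July 28, 2027 is September 11, 2027.
The last day of the re-inspection period: 88 calendar days after September 11, 2027 is December 8, 2027.
Adding 15 calendar days to December 8, 2027 gives December 23, 2027, which is the last day of the standstill period.
The date termination becomes effective: December 23, 2027 + 62 days = February 23, 2028.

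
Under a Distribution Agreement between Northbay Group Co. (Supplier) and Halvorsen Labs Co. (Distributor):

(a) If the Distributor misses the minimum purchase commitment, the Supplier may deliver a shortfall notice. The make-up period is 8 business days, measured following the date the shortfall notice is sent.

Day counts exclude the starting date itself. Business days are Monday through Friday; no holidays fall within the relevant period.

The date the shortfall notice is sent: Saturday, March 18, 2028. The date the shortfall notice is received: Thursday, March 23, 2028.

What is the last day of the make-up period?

From Saturday, March 18, 2028, 8 business days (Mar 20, Mar 21, Mar 22, Mar 23, Mar 24, Mar 27, Mar 28, Mar 29, skipping weekends) brings us to Wednesday, March 29, 2028, which is the last day of the make-up period.

March 29, 2028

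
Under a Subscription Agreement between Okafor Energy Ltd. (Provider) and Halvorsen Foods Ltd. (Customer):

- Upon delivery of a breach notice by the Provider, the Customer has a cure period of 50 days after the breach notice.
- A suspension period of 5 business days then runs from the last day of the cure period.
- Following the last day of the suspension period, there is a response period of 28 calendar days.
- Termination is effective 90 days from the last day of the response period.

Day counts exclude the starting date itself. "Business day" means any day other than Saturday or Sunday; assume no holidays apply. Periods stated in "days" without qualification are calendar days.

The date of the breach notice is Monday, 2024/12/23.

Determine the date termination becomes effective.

The last day of the cure period: 2024/12/23 + 50 days = 2025/02/11.
From Tuesday, 2025/02/11, 5 business days (Feb 12, Feb 13, Feb 14, Feb 17, Feb 18, skipping weekends) brings us to Tuesday, 2025/02/18, which is the last day of the suspension period.
The last day of the response period: 28 calendar days after 2025/02/18 is 2025/03/18.
The date termination becomes effective: 90 calendar days after 2025/03/18 is 2025/06/16.

2025/06/16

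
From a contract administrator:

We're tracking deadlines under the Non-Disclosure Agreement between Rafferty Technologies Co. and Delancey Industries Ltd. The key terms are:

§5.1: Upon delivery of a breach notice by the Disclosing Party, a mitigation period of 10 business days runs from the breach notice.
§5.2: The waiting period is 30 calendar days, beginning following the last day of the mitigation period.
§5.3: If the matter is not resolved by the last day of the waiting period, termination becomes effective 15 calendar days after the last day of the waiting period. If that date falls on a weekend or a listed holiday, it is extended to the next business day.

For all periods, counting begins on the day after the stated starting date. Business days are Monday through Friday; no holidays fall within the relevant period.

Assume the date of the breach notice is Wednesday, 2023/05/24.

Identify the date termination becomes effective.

The last day of the mitigation period: counting 10 business days from Wednesday, 2023/05/24 (May 25, May 26, May 29, May 30, May 31, Jun 1, Jun 2, Jun 5, Jun 6, Jun 7, skipping weekends) reaches Wednesday, 2023/06/07.
Adding 30 calendar days to 2023/06/07 gives 2023/07/07, which is the last day of the waiting period.
Adding 15 calendar days to 2023/07/07 gives 2023/07/22, which is the date termination becomes effective. That falls on a Saturday, so it rolls to the next business day, Monday, 2023/07/24.

2023/07/24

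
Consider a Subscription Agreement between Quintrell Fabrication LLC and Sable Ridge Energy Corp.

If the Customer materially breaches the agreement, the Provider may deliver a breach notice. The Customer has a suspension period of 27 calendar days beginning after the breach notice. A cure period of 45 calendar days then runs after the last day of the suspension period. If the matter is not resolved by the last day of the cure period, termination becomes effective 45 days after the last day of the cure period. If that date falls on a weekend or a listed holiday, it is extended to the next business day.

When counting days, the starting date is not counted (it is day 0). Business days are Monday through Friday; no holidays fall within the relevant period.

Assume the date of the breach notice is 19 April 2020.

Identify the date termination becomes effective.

Adding 27 calendar days to 19 April 2020 gives 16 May 2020, which is the last day of the suspension period.
Adding 45 calendar days to 16 May 2020 gives 30 June 2020, which is the last day of the cure period.
Adding 45 calendar days to 30 June 2020 gives 14 August 2020, which is the date termination becomes effective. 14 August 2020 is a Friday, so no roll-forward applies.

14 August 2020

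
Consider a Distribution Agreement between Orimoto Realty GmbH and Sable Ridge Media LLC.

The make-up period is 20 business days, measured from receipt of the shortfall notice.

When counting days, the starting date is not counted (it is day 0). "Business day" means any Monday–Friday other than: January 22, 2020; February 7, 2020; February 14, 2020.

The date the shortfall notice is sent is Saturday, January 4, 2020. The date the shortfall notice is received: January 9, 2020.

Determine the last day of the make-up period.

The last day of the make-up period: 20 business days after Thursday, January 9, 2020, skipping weekends and the listed holidays on Jan 22, Feb 7 — Jan 10, Jan 13, Jan 14, Jan 15, …, Feb 5, Feb 6, Feb 10 — lands on Monday, February 10, 2020.

February 10, 2020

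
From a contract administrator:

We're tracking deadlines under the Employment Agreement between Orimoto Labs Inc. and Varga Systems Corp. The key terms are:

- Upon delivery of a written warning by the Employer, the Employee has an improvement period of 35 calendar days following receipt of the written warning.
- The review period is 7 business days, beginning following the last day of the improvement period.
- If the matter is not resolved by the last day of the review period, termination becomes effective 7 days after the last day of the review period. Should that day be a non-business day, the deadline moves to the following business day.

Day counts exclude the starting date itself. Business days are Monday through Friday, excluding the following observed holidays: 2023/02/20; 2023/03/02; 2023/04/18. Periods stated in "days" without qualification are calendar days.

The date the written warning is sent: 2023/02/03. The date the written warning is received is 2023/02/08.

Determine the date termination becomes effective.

2023/03/31

Adding 35 calendar days to 2023/02/08 gives 2023/03/15, which is the last day of the improvement period.
The last day of the review period: 7 business days after Wednesday, 2023/03/15, skipping weekends — Mar 16, Mar 17, Mar 20, Mar 21, Mar 22, Mar 23, Mar 24 — lands on Friday, 2023/03/24.
The date termination becomes effective: 7 calendar days after 2023/03/24 is 2023/03/31. 2023/03/31 is a Friday and is not a listed holiday, so no roll-forward applies.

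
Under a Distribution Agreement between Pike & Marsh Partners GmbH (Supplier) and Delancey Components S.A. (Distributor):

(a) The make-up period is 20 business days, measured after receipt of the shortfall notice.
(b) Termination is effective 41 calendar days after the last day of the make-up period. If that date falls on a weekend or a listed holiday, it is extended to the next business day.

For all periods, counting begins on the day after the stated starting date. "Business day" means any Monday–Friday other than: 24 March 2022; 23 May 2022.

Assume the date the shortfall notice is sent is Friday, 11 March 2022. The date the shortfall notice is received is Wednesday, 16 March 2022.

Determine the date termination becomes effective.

25 May 2022

The last day of the make-up period: 20 business days after Wednesday, 16 March 2022, skipping weekends and the listed holiday on Mar 24 — Mar 17, Mar 18, Mar 21, Mar 22, …, Apr 12, Apr 13, Apr 14 — lands on Thursday, 14 April 2022.
The date termination becomes effective: 14 April 2022 + 41 days = 25 May 2022. 25 May 2022 is a Wednesday and is not a listed holiday, so no roll-forward applies.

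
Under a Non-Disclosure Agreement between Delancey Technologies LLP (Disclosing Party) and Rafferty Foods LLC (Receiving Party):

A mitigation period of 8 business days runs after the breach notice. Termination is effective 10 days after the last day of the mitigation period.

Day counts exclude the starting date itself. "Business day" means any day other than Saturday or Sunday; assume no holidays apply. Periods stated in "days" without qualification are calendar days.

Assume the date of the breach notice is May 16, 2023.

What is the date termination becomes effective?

From Tuesday, May 16, 2023, 8 business days (May 17, May 18, May 19, May 22, May 23, May 24, May 25, May 26, skipping weekends) brings us to Friday, May 26, 2023, which is the last day of the mitigation period.
The date termination becomes effective: May 26, 2023 + 10 days = Jun 5, 2023.

Jun 5, 2023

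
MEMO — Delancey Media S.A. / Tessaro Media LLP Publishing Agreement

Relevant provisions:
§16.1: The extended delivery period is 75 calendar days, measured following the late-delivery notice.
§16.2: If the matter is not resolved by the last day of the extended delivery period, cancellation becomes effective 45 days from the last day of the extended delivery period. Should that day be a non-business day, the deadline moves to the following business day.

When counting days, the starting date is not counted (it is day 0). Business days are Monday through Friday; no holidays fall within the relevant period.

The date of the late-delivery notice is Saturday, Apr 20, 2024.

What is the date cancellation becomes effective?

Aug 19, 2024

Adding 75 calendar days to Apr 20, 2024 gives Jul 4, 2024, which is the last day of the extended delivery period.
Adding 45 calendar days to Jul 4, 2024 gives Aug 18, 2024, which is the date cancellation becomes effective. That falls on a Sunday, so it rolls to the next business day, Monday, Aug 19, 2024.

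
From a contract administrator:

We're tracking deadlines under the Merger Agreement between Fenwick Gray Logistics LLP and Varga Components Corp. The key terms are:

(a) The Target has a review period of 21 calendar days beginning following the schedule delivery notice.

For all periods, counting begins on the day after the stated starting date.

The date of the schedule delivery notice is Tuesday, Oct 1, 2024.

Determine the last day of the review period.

Adding 21 calendar days to Oct 1, 2024 gives Oct 22, 2024, which is the last day of the review period.

Oct 22, 2024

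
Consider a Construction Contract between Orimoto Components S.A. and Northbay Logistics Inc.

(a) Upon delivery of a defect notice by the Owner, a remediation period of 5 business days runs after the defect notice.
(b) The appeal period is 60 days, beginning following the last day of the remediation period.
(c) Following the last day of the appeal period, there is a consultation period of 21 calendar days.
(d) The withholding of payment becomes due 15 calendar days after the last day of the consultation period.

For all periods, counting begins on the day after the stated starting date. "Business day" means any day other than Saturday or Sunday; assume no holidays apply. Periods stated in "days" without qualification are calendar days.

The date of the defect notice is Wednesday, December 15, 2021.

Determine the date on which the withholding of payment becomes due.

March 28, 2022

From Wednesday, December 15, 2021, 5 business days (Dec 16, Dec 17, Dec 20, Dec 21, Dec 22, skipping weekends) brings us to Wednesday, December 22, 2021, which is the last day of the remediation period.
Adding 60 calendar days to December 22, 2021 gives February 20, 2022, which is the last day of the appeal period.
The last day of the consultation period: February 20, 2022 + 21 days = March 13, 2022.
The date on which the withholding of payment becomes due: 15 calendar days after March 13, 2022 is March 28, 2022.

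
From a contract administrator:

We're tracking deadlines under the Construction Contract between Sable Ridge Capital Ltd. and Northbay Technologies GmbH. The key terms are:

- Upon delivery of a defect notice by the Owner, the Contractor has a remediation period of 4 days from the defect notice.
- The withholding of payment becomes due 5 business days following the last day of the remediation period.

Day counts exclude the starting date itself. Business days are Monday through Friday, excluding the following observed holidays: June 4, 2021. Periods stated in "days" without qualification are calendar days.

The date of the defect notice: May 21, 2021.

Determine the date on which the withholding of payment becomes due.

The last day of the remediation period: 4 calendar days after May 21, 2021 is May 25, 2021.
From Tuesday, May 25, 2021, 5 business days (May 26, May 27, May 28, May 31, Jun 1, skipping weekends) brings us to Tuesday, June 1, 2021, which is the date on which the withholding of payment becomes due.

June 1, 2021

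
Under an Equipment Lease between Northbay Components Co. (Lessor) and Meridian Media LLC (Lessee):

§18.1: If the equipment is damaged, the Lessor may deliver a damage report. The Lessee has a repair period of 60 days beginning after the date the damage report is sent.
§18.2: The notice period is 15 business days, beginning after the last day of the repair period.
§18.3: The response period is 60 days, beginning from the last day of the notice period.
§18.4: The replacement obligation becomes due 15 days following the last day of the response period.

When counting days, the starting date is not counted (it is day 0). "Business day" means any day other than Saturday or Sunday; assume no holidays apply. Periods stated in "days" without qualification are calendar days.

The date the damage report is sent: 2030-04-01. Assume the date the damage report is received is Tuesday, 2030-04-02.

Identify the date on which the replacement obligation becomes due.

2030-09-04

The last day of the repair period: 2030-04-01 + 60 days = 2030-05-31.
From Friday, 2030-05-31, 15 business days (Jun 3, Jun 4, Jun 5, Jun 6, …, Jun 19, Jun 20, Jun 21, skipping weekends) brings us to Friday, 2030-06-21, which is the last day of the notice period.
Adding 60 calendar days to 2030-06-21 gives 2030-08-20, which is the last day of the response period.
Adding 15 calendar days to 2030-08-20 gives 2030-09-04, which is the date on which the replacement obligation becomes due.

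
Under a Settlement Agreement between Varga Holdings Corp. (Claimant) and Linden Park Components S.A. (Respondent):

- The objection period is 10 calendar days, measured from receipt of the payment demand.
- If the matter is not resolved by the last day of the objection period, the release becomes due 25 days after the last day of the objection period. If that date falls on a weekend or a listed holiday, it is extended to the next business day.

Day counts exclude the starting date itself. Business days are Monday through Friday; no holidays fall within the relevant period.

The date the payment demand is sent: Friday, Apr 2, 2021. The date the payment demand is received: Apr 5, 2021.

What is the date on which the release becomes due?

The last day of the objection period: Apr 5, 2021 + 10 days = Apr 15, 2021.
The date on which the release becomes due: 25 calendar days after Apr 15, 2021 is May 10, 2021. May 10, 2021 is a Monday, so no roll-forward applies.

May 10, 2021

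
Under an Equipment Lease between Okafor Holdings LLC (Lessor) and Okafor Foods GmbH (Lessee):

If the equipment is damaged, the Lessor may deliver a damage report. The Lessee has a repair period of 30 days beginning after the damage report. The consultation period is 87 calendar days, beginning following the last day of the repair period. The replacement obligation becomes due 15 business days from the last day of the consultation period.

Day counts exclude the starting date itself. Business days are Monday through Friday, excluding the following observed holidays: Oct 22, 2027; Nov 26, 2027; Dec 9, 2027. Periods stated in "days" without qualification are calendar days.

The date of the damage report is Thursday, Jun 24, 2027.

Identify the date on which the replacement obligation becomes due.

Nov 10, 2027

The last day of the repair period: Jun 24, 2027 + 30 days = Jul 24, 2027.
Adding 87 calendar days to Jul 24, 2027 gives Oct 19, 2027, which is the last day of the consultation period.
The date on which the replacement obligation becomes due: 15 business days after Tuesday, Oct 19, 2027, skipping weekends and the listed holiday on Oct 22 — Oct 20, Oct 21, Oct 25, Oct 26, …, Nov 8, Nov 9, Nov 10 — lands on Wednesday, Nov 10, 2027.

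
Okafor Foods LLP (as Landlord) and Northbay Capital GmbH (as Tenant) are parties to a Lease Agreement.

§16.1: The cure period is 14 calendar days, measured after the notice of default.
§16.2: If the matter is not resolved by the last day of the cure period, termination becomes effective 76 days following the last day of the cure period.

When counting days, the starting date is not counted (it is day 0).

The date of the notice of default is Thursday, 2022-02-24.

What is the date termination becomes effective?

The last day of the cure period: 14 calendar days after 2022-02-24 is 2022-03-10.
Adding 76 calendar days to 2022-03-10 gives 2022-05-25, which is the date termination becomes effective.

2022-05-25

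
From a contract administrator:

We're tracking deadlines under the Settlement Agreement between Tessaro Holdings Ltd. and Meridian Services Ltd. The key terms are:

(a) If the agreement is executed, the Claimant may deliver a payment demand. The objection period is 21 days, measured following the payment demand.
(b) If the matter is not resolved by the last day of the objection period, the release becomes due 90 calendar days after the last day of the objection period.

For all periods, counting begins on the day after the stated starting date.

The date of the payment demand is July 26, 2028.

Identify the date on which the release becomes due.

The last day of the objection period: 21 calendar days after July 26, 2028 is August 16, 2028.
The date on which the release becomes due: August 16, 2028 + 90 days = November 14, 2028.

November 14, 2028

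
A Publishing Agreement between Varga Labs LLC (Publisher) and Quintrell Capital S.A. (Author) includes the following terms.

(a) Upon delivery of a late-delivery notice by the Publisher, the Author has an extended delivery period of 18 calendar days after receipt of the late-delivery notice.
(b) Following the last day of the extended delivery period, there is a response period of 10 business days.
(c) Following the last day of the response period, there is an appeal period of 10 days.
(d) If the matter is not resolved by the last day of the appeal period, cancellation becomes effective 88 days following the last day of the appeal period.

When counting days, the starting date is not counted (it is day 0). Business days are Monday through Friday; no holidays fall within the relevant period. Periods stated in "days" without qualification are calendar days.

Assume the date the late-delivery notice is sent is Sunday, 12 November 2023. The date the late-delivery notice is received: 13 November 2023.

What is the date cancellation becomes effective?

22 March 2024

The last day of the extended delivery period: 13 November 2023 + 18 days = 1 December 2023.
The last day of the response period: counting 10 business days from Friday, 1 December 2023 (Dec 4, Dec 5, Dec 6, Dec 7, Dec 8, Dec 11, Dec 12, Dec 13, Dec 14, Dec 15, skipping weekends) reaches Friday, 15 December 2023.
The last day of the appeal period: 10 calendar days after 15 December 2023 is 25 December 2023.
The date cancellation becomes effective: 88 calendar days after 25 December 2023 is 22 March 2024.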